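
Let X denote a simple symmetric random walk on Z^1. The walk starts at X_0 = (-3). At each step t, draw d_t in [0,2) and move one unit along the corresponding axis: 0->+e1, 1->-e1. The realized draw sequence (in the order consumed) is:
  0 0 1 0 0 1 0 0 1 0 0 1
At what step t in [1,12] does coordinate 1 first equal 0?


5

t=0: X=(-3), d=0 → +e1, X_1=(-2)
t=1: X=(-2), d=0 → +e1, X_2=(-1)
t=2: X=(-1), d=1 → -e1, X_3=(-2)
t=3: X=(-2), d=0 → +e1, X_4=(-1)
t=4: X=(-1), d=0 → +e1, X_5=(0)
t=5: X=(0), d=1 → -e1, X_6=(-1)
t=6: X=(-1), d=0 → +e1, X_7=(0)
t=7: X=(0), d=0 → +e1, X_8=(1)
t=8: X=(1), d=1 → -e1, X_9=(0)
t=9: X=(0), d=0 → +e1, X_10=(1)
t=10: X=(1), d=0 → +e1, X_11=(2)
t=11: X=(2), d=1 → -e1, X_12=(1)


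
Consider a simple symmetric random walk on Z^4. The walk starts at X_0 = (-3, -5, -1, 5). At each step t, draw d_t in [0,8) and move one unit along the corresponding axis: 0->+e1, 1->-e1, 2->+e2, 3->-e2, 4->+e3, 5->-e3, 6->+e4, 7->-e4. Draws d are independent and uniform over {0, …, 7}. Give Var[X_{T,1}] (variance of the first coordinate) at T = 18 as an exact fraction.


9/2

Outcome values over d=0..7: [1, -1, 0, 0, 0, 0, 0, 0]
Σy = 0, Σy² = 2, M = 8
μ = 0/8 = 0,  σ² = 2/8 − (0)² = 1/4
Independent increments: Var[X_18] = 18·σ² = 18·(1/4) = 9/2


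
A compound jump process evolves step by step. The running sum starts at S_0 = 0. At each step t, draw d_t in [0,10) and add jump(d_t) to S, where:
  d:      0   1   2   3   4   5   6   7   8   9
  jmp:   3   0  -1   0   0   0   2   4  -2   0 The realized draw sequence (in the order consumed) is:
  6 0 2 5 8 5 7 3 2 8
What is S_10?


t=0: S=0, d=6, jump=2, S_1=2
t=1: S=2, d=0, jump=3, S_2=5
t=2: S=5, d=2, jump=-1, S_3=4
t=3: S=4, d=5, jump=0, S_4=4
t=4: S=4, d=8, jump=-2, S_5=2
t=5: S=2, d=5, jump=0, S_6=2
t=6: S=2, d=7, jump=4, S_7=6
t=7: S=6, d=3, jump=0, S_8=6
t=8: S=6, d=2, jump=-1, S_9=5
t=9: S=5, d=8, jump=-2, S_10=3

3


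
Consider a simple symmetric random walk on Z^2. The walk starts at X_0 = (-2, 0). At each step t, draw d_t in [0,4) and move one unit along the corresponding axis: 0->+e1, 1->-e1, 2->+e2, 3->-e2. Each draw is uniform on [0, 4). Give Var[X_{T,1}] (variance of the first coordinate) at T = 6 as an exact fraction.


Outcome values over d=0..3: [1, -1, 0, 0]
Σy = 0, Σy² = 2, M = 4
μ = 0/4 = 0,  σ² = 2/4 − (0)² = 1/2
Independent increments: Var[X_6] = 6·σ² = 6·(1/2) = 3

3


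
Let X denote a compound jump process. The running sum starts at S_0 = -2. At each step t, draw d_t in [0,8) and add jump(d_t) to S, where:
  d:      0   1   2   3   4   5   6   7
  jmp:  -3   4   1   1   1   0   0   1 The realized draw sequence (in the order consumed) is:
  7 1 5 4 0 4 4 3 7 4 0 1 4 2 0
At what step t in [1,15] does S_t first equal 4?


4

t=0: S=-2, d=7, jump=1, S_1=-1
t=1: S=-1, d=1, jump=4, S_2=3
t=2: S=3, d=5, jump=0, S_3=3
t=3: S=3, d=4, jump=1, S_4=4
t=4: S=4, d=0, jump=-3, S_5=1
t=5: S=1, d=4, jump=1, S_6=2
t=6: S=2, d=4, jump=1, S_7=3
t=7: S=3, d=3, jump=1, S_8=4
t=8: S=4, d=7, jump=1, S_9=5
t=9: S=5, d=4, jump=1, S_10=6
t=10: S=6, d=0, jump=-3, S_11=3
t=11: S=3, d=1, jump=4, S_12=7
t=12: S=7, d=4, jump=1, S_13=8
t=13: S=8, d=2, jump=1, S_14=9
t=14: S=9, d=0, jump=-3, S_15=6


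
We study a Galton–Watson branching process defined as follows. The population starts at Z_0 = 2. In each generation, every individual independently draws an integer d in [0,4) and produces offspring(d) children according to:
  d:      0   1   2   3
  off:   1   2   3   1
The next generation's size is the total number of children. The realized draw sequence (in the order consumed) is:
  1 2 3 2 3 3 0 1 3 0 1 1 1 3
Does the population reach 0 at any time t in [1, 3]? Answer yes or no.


no

gen 0: Z_0=2, draws=[1, 2], offspring=[2, 3], Z_1=5
gen 1: Z_1=5, draws=[3, 2, 3, 3, 0], offspring=[1, 3, 1, 1, 1], Z_2=7
gen 2: Z_2=7, draws=[1, 3, 0, 1, 1, 1, 3], offspring=[2, 1, 1, 2, 2, 2, 1], Z_3=11


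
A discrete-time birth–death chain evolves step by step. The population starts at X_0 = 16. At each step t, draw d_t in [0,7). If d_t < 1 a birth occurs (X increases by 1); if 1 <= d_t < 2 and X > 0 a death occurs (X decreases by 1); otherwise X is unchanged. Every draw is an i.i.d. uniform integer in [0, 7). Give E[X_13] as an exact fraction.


X can drop by at most 1 per step and X_0 = 16 > T = 13, so X_t >= 16 − t >= 3 > 0 for every t <= 13: the floor at 0 (the 'and X > 0' condition) never binds. Hence X_13 = X_0 + Σ_{t<13} Y_t with i.i.d. increments Y_t = y(d_t) ∈ {+1, −1, 0}.
Outcome values over d=0..6: [1, -1, 0, 0, 0, 0, 0]
Σy = 0, Σy² = 2, M = 7
μ = 0/7 = 0,  σ² = 2/7 − (0)² = 2/7
E[X_13] = 16 + 13·(0) = 16

16


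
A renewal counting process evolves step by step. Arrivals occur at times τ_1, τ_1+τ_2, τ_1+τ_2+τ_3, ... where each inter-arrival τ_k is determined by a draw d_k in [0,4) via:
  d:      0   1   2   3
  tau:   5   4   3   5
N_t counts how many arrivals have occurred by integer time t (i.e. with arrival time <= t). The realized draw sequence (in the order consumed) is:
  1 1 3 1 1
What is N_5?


draw d_1=1: τ_1=4, arrival time A_1=4
draw d_2=1: τ_2=4, arrival time A_2=8
draw d_3=3: τ_3=5, arrival time A_3=13
draw d_4=1: τ_4=4, arrival time A_4=17
draw d_5=1: τ_5=4, arrival time A_5=21
N_t over t=0..5: 0:0 1:0 2:0 3:0 4:1 5:1

1


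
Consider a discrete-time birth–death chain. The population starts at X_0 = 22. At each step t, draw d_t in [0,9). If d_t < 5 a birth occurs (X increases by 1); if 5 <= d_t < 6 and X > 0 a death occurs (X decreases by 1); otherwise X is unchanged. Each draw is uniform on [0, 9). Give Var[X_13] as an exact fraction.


494/81

X can drop by at most 1 per step and X_0 = 22 > T = 13, so X_t >= 22 − t >= 9 > 0 for every t <= 13: the floor at 0 (the 'and X > 0' condition) never binds. Hence X_13 = X_0 + Σ_{t<13} Y_t with i.i.d. increments Y_t = y(d_t) ∈ {+1, −1, 0}.
Outcome values over d=0..8: [1, 1, 1, 1, 1, -1, 0, 0, 0]
Σy = 4, Σy² = 6, M = 9
μ = 4/9 = 4/9,  σ² = 6/9 − (4/9)² = 38/81
Independent increments: Var[X_13] = 13·σ² = 13·(38/81) = 494/81


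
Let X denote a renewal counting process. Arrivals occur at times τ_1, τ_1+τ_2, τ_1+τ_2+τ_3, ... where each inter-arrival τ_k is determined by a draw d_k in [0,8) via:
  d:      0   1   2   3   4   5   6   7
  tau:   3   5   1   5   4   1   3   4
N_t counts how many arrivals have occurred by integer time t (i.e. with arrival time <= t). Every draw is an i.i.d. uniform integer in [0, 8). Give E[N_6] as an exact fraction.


Inter-arrival values over d=0..7: [3, 5, 1, 5, 4, 1, 3, 4]
Each d has probability 1/8, so the pmf of τ is: f(1) = 1/4, f(3) = 1/4, f(4) = 1/4, f(5) = 1/4
Renewal equation for m(n) = E[N_n]: condition on τ_1 = k (if k <= n, one arrival plus a fresh copy on the remaining n−k steps): m(n) = F(n) + Σ_{k<=n} f(k)·m(n−k), where F(n) = P(τ <= n) and m(0) = 0
m(1) = F(1) = 1/4
m(2) = F(2) + f(1)·m(1) = 1/4 + 1/4·1/4 = 5/16
m(3) = F(3) + f(1)·m(2) = 1/2 + 1/4·5/16 = 37/64
m(4) = F(4) + f(1)·m(3) + f(3)·m(1) = 3/4 + 1/4·37/64 + 1/4·1/4 = 245/256
m(5) = F(5) + f(1)·m(4) + f(3)·m(2) + f(4)·m(1) = 1 + 1/4·245/256 + 1/4·5/16 + 1/4·1/4 = 1413/1024
m(6) = F(6) + f(1)·m(5) + f(3)·m(3) + f(4)·m(2) + f(5)·m(1) = 1 + 1/4·1413/1024 + 1/4·37/64 + 1/4·5/16 + 1/4·1/4 = 6677/4096
E[N_6] = m(6) = 6677/4096

6677/4096


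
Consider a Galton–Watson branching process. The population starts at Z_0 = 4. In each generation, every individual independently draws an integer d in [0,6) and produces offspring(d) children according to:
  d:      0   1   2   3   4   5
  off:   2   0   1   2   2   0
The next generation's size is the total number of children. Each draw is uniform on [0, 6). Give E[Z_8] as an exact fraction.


5764801/419904

Outcome values over d=0..5: [2, 0, 1, 2, 2, 0]
Σy = 7, Σy² = 13, M = 6
μ = 7/6 = 7/6,  σ² = 13/6 − (7/6)² = 29/36
E[Z_0] = 4
E[Z_1] = 7/6·E[Z_0] = 14/3
E[Z_2] = 7/6·E[Z_1] = 49/9
E[Z_3] = 7/6·E[Z_2] = 343/54
E[Z_4] = 7/6·E[Z_3] = 2401/324
E[Z_5] = 7/6·E[Z_4] = 16807/1944
E[Z_6] = 7/6·E[Z_5] = 117649/11664
E[Z_7] = 7/6·E[Z_6] = 823543/69984
E[Z_8] = 7/6·E[Z_7] = 5764801/419904


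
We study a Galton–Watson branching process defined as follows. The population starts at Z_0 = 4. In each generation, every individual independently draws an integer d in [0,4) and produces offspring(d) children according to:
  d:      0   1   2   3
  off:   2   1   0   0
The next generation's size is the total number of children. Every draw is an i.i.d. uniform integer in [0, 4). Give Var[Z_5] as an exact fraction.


Outcome values over d=0..3: [2, 1, 0, 0]
Σy = 3, Σy² = 5, M = 4
μ = 3/4 = 3/4,  σ² = 5/4 − (3/4)² = 11/16
V_0 = 0, E_0 = 4
V_1 = 11/16·E_0 + (3/4)²·V_0 = 11/4;  E_1 = 3
V_2 = 11/16·E_1 + (3/4)²·V_1 = 231/64;  E_2 = 9/4
V_3 = 11/16·E_2 + (3/4)²·V_2 = 3663/1024;  E_3 = 27/16
V_4 = 11/16·E_3 + (3/4)²·V_3 = 51975/16384;  E_4 = 81/64
V_5 = 11/16·E_4 + (3/4)²·V_4 = 695871/262144;  E_5 = 243/256

695871/262144


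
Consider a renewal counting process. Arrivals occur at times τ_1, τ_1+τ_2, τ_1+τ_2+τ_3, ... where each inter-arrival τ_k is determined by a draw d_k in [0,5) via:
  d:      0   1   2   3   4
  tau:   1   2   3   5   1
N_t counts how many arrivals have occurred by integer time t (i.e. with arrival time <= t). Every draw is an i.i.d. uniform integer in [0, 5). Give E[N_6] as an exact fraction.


37724/15625

Inter-arrival values over d=0..4: [1, 2, 3, 5, 1]
Each d has probability 1/5, so the pmf of τ is: f(1) = 2/5, f(2) = 1/5, f(3) = 1/5, f(5) = 1/5
Renewal equation for m(n) = E[N_n]: condition on τ_1 = k (if k <= n, one arrival plus a fresh copy on the remaining n−k steps): m(n) = F(n) + Σ_{k<=n} f(k)·m(n−k), where F(n) = P(τ <= n) and m(0) = 0
m(1) = F(1) = 2/5
m(2) = F(2) + f(1)·m(1) = 3/5 + 2/5·2/5 = 19/25
m(3) = F(3) + f(1)·m(2) + f(2)·m(1) = 4/5 + 2/5·19/25 + 1/5·2/5 = 148/125
m(4) = F(4) + f(1)·m(3) + f(2)·m(2) + f(3)·m(1) = 4/5 + 2/5·148/125 + 1/5·19/25 + 1/5·2/5 = 941/625
m(5) = F(5) + f(1)·m(4) + f(2)·m(3) + f(3)·m(2) = 1 + 2/5·941/625 + 1/5·148/125 + 1/5·19/25 = 6222/3125
m(6) = F(6) + f(1)·m(5) + f(2)·m(4) + f(3)·m(3) + f(5)·m(1) = 1 + 2/5·6222/3125 + 1/5·941/625 + 1/5·148/125 + 1/5·2/5 = 37724/15625
E[N_6] = m(6) = 37724/15625


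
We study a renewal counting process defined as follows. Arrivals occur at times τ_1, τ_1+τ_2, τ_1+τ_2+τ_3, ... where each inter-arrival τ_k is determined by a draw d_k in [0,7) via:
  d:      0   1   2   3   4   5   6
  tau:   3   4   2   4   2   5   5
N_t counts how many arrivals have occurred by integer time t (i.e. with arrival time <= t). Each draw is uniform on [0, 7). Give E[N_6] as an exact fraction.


470/343

Inter-arrival values over d=0..6: [3, 4, 2, 4, 2, 5, 5]
Each d has probability 1/7, so the pmf of τ is: f(2) = 2/7, f(3) = 1/7, f(4) = 2/7, f(5) = 2/7
Renewal equation for m(n) = E[N_n]: condition on τ_1 = k (if k <= n, one arrival plus a fresh copy on the remaining n−k steps): m(n) = F(n) + Σ_{k<=n} f(k)·m(n−k), where F(n) = P(τ <= n) and m(0) = 0
m(1) = F(1) = 0
m(2) = F(2) = 2/7
m(3) = F(3) = 3/7
m(4) = F(4) + f(2)·m(2) = 5/7 + 2/7·2/7 = 39/49
m(5) = F(5) + f(2)·m(3) + f(3)·m(2) = 1 + 2/7·3/7 + 1/7·2/7 = 57/49
m(6) = F(6) + f(2)·m(4) + f(3)·m(3) + f(4)·m(2) = 1 + 2/7·39/49 + 1/7·3/7 + 2/7·2/7 = 470/343
E[N_6] = m(6) = 470/343


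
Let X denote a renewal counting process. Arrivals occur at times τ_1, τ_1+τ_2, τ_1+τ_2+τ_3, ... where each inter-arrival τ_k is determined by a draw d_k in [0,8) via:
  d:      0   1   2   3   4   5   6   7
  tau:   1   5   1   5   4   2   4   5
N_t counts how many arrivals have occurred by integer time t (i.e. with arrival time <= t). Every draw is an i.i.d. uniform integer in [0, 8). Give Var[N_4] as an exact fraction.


40351/65536

Inter-arrival values over d=0..7: [1, 5, 1, 5, 4, 2, 4, 5]
Each d has probability 1/8, so the pmf of τ is: f(1) = 1/4, f(2) = 1/8, f(4) = 1/4, f(5) = 3/8
Let p_n(j) = P(N_n = j), with p_0 = [1]. Condition on τ_1: p_n(0) = P(τ > n), and for j >= 1, p_n(j) = Σ_{k<=n} f(k)·p_{n−k}(j−1)
p_1 = [3/4, 1/4]  (j = 0..1)
p_2 = [5/8, 5/16, 1/16]  (j = 0..2)
p_3 = [5/8, 1/4, 7/64, 1/64]  (j = 0..3)
p_4 = [3/8, 31/64, 13/128, 9/256, 1/256]  (j = 0..4)
E[N_4] = Σ j·p_4(j) = 207/256;  E[N_4²] = Σ j²·p_4(j) = 325/256
Var[N_4] = 325/256 − (207/256)² = 40351/65536


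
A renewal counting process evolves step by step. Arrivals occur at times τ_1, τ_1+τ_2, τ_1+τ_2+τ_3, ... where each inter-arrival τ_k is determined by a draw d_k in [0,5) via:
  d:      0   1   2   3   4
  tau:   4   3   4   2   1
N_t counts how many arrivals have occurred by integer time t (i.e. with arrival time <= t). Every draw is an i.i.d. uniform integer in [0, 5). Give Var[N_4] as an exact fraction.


Inter-arrival values over d=0..4: [4, 3, 4, 2, 1]
Each d has probability 1/5, so the pmf of τ is: f(1) = 1/5, f(2) = 1/5, f(3) = 1/5, f(4) = 2/5
Let p_n(j) = P(N_n = j), with p_0 = [1]. Condition on τ_1: p_n(0) = P(τ > n), and for j >= 1, p_n(j) = Σ_{k<=n} f(k)·p_{n−k}(j−1)
p_1 = [4/5, 1/5]  (j = 0..1)
p_2 = [3/5, 9/25, 1/25]  (j = 0..2)
p_3 = [2/5, 12/25, 14/125, 1/125]  (j = 0..3)
p_4 = [0, 19/25, 26/125, 19/625, 1/625]  (j = 0..4)
E[N_4] = Σ j·p_4(j) = 796/625;  E[N_4²] = Σ j²·p_4(j) = 1182/625
Var[N_4] = 1182/625 − (796/625)² = 105134/390625

105134/390625


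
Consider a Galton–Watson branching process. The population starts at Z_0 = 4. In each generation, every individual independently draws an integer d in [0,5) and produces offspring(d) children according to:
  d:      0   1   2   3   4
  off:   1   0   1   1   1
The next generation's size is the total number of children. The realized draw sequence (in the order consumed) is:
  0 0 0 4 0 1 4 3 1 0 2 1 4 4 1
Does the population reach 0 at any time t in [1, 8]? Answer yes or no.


yes

gen 0: Z_0=4, draws=[0, 0, 0, 4], offspring=[1, 1, 1, 1], Z_1=4
gen 1: Z_1=4, draws=[0, 1, 4, 3], offspring=[1, 0, 1, 1], Z_2=3
gen 2: Z_2=3, draws=[1, 0, 2], offspring=[0, 1, 1], Z_3=2
gen 3: Z_3=2, draws=[1, 4], offspring=[0, 1], Z_4=1
gen 4: Z_4=1, draws=[4], offspring=[1], Z_5=1
gen 5: Z_5=1, draws=[1], offspring=[0], Z_6=0
gen 6: Z_6=0, draws=[], offspring=[], Z_7=0
gen 7: Z_7=0, draws=[], offspring=[], Z_8=0


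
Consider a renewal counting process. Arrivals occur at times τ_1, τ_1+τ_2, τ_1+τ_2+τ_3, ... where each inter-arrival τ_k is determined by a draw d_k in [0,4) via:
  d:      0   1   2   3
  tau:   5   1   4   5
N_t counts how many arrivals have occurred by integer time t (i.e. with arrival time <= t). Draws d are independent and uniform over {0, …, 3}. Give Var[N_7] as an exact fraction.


170704327/268435456

Inter-arrival values over d=0..3: [5, 1, 4, 5]
Each d has probability 1/4, so the pmf of τ is: f(1) = 1/4, f(4) = 1/4, f(5) = 1/2
Let p_n(j) = P(N_n = j), with p_0 = [1]. Condition on τ_1: p_n(0) = P(τ > n), and for j >= 1, p_n(j) = Σ_{k<=n} f(k)·p_{n−k}(j−1)
p_1 = [3/4, 1/4]  (j = 0..1)
p_2 = [3/4, 3/16, 1/16]  (j = 0..2)
p_3 = [3/4, 3/16, 3/64, 1/64]  (j = 0..3)
p_4 = [1/2, 7/16, 3/64, 3/256, 1/256]  (j = 0..4)
p_5 = [0, 13/16, 11/64, 3/256, 3/1024, 1/1024]  (j = 0..5)
p_6 = [0, 9/16, 3/8, 15/256, 3/1024, 3/4096, 1/4096]  (j = 0..6)
p_7 = [0, 9/16, 9/32, 35/256, 19/1024, 3/4096, 3/16384, 1/16384]  (j = 0..7)
E[N_7] = Σ j·p_7(j) = 26453/16384;  E[N_7²] = Σ j²·p_7(j) = 53129/16384
Var[N_7] = 53129/16384 − (26453/16384)² = 170704327/268435456


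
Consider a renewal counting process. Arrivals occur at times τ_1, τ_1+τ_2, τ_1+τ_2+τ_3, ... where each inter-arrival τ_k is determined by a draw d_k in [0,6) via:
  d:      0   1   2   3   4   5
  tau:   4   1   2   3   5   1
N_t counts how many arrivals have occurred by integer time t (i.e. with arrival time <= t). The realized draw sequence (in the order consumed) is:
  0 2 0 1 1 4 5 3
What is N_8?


draw d_1=0: τ_1=4, arrival time A_1=4
draw d_2=2: τ_2=2, arrival time A_2=6
draw d_3=0: τ_3=4, arrival time A_3=10
draw d_4=1: τ_4=1, arrival time A_4=11
draw d_5=1: τ_5=1, arrival time A_5=12
draw d_6=4: τ_6=5, arrival time A_6=17
draw d_7=5: τ_7=1, arrival time A_7=18
draw d_8=3: τ_8=3, arrival time A_8=21
N_t over t=0..8: 0:0 1:0 2:0 3:0 4:1 5:1 6:2 7:2 8:2

2


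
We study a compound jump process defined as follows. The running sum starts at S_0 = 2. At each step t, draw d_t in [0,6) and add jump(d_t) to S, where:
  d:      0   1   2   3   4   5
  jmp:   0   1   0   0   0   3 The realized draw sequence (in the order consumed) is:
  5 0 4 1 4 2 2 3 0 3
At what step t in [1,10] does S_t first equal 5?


1

t=0: S=2, d=5, jump=3, S_1=5
t=1: S=5, d=0, jump=0, S_2=5
t=2: S=5, d=4, jump=0, S_3=5
t=3: S=5, d=1, jump=1, S_4=6
t=4: S=6, d=4, jump=0, S_5=6
t=5: S=6, d=2, jump=0, S_6=6
t=6: S=6, d=2, jump=0, S_7=6
t=7: S=6, d=3, jump=0, S_8=6
t=8: S=6, d=0, jump=0, S_9=6
t=9: S=6, d=3, jump=0, S_10=6


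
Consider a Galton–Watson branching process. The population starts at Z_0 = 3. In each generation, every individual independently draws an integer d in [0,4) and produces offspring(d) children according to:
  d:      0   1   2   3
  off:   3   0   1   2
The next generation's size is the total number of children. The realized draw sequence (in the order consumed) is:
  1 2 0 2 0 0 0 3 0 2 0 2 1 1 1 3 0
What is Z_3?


15

gen 0: Z_0=3, draws=[1, 2, 0], offspring=[0, 1, 3], Z_1=4
gen 1: Z_1=4, draws=[2, 0, 0, 0], offspring=[1, 3, 3, 3], Z_2=10
gen 2: Z_2=10, draws=[3, 0, 2, 0, 2, 1, 1, 1, 3, 0], offspring=[2, 3, 1, 3, 1, 0, 0, 0, 2, 3], Z_3=15


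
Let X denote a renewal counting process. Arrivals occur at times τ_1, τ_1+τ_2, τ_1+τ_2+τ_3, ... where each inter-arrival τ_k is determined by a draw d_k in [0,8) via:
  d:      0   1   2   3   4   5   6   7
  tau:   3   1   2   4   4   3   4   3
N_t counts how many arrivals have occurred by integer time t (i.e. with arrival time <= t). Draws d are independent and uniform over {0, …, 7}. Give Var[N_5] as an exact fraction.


Inter-arrival values over d=0..7: [3, 1, 2, 4, 4, 3, 4, 3]
Each d has probability 1/8, so the pmf of τ is: f(1) = 1/8, f(2) = 1/8, f(3) = 3/8, f(4) = 3/8
Let p_n(j) = P(N_n = j), with p_0 = [1]. Condition on τ_1: p_n(0) = P(τ > n), and for j >= 1, p_n(j) = Σ_{k<=n} f(k)·p_{n−k}(j−1)
p_1 = [7/8, 1/8]  (j = 0..1)
p_2 = [3/4, 15/64, 1/64]  (j = 0..2)
p_3 = [3/8, 37/64, 23/512, 1/512]  (j = 0..3)
p_4 = [0, 27/32, 19/128, 31/4096, 1/4096]  (j = 0..4)
p_5 = [0, 21/32, 5/16, 123/4096, 39/32768, 1/32768]  (j = 0..5)
E[N_5] = Σ j·p_5(j) = 45097/32768;  E[N_5²] = Σ j²·p_5(j) = 71969/32768
Var[N_5] = 71969/32768 − (45097/32768)² = 324540783/1073741824

324540783/1073741824


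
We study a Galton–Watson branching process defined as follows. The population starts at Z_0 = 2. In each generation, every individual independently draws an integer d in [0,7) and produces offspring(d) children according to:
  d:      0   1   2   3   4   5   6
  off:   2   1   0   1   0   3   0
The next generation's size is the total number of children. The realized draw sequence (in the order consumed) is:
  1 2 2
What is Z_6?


0

gen 0: Z_0=2, draws=[1, 2], offspring=[1, 0], Z_1=1
gen 1: Z_1=1, draws=[2], offspring=[0], Z_2=0
gen 2: Z_2=0, draws=[], offspring=[], Z_3=0
gen 3: Z_3=0, draws=[], offspring=[], Z_4=0
gen 4: Z_4=0, draws=[], offspring=[], Z_5=0
gen 5: Z_5=0, draws=[], offspring=[], Z_6=0


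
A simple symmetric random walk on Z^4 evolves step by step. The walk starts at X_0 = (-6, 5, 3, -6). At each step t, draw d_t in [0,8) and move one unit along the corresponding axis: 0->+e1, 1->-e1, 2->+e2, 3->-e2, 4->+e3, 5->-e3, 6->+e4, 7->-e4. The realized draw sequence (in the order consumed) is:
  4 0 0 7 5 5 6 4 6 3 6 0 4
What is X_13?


t=0: X=(-6, 5, 3, -6), d=4 → +e3, X_1=(-6, 5, 4, -6)
t=1: X=(-6, 5, 4, -6), d=0 → +e1, X_2=(-5, 5, 4, -6)
t=2: X=(-5, 5, 4, -6), d=0 → +e1, X_3=(-4, 5, 4, -6)
t=3: X=(-4, 5, 4, -6), d=7 → -e4, X_4=(-4, 5, 4, -7)
t=4: X=(-4, 5, 4, -7), d=5 → -e3, X_5=(-4, 5, 3, -7)
t=5: X=(-4, 5, 3, -7), d=5 → -e3, X_6=(-4, 5, 2, -7)
t=6: X=(-4, 5, 2, -7), d=6 → +e4, X_7=(-4, 5, 2, -6)
t=7: X=(-4, 5, 2, -6), d=4 → +e3, X_8=(-4, 5, 3, -6)
t=8: X=(-4, 5, 3, -6), d=6 → +e4, X_9=(-4, 5, 3, -5)
t=9: X=(-4, 5, 3, -5), d=3 → -e2, X_10=(-4, 4, 3, -5)
t=10: X=(-4, 4, 3, -5), d=6 → +e4, X_11=(-4, 4, 3, -4)
t=11: X=(-4, 4, 3, -4), d=0 → +e1, X_12=(-3, 4, 3, -4)
t=12: X=(-3, 4, 3, -4), d=4 → +e3, X_13=(-3, 4, 4, -4)

(-3, 4, 4, -4)


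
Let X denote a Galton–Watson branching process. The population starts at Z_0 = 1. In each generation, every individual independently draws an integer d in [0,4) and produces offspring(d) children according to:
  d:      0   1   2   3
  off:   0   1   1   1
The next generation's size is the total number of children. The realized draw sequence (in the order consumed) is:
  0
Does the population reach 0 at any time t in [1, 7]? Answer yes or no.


yes

gen 0: Z_0=1, draws=[0], offspring=[0], Z_1=0
gen 1: Z_1=0, draws=[], offspring=[], Z_2=0
gen 2: Z_2=0, draws=[], offspring=[], Z_3=0
gen 3: Z_3=0, draws=[], offspring=[], Z_4=0
gen 4: Z_4=0, draws=[], offspring=[], Z_5=0
gen 5: Z_5=0, draws=[], offspring=[], Z_6=0
gen 6: Z_6=0, draws=[], offspring=[], Z_7=0


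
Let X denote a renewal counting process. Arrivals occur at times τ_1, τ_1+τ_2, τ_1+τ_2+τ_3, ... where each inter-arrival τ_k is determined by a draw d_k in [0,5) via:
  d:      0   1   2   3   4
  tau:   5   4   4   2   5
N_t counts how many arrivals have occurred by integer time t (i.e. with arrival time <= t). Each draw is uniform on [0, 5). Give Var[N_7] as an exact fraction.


3884/15625

Inter-arrival values over d=0..4: [5, 4, 4, 2, 5]
Each d has probability 1/5, so the pmf of τ is: f(2) = 1/5, f(4) = 2/5, f(5) = 2/5
Let p_n(j) = P(N_n = j), with p_0 = [1]. Condition on τ_1: p_n(0) = P(τ > n), and for j >= 1, p_n(j) = Σ_{k<=n} f(k)·p_{n−k}(j−1)
p_1 = [1]  (j = 0)
p_2 = [4/5, 1/5]  (j = 0..1)
p_3 = [4/5, 1/5]  (j = 0..1)
p_4 = [2/5, 14/25, 1/25]  (j = 0..2)
p_5 = [0, 24/25, 1/25]  (j = 0..2)
p_6 = [0, 4/5, 24/125, 1/125]  (j = 0..3)
p_7 = [0, 16/25, 44/125, 1/125]  (j = 0..3)
E[N_7] = Σ j·p_7(j) = 171/125;  E[N_7²] = Σ j²·p_7(j) = 53/25
Var[N_7] = 53/25 − (171/125)² = 3884/15625


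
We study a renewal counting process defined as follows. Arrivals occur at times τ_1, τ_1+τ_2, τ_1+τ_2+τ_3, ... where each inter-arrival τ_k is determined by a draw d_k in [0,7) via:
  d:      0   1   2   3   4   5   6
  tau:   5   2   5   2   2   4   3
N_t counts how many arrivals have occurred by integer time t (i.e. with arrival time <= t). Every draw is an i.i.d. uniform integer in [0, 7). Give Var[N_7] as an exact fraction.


Inter-arrival values over d=0..6: [5, 2, 5, 2, 2, 4, 3]
Each d has probability 1/7, so the pmf of τ is: f(2) = 3/7, f(3) = 1/7, f(4) = 1/7, f(5) = 2/7
Let p_n(j) = P(N_n = j), with p_0 = [1]. Condition on τ_1: p_n(0) = P(τ > n), and for j >= 1, p_n(j) = Σ_{k<=n} f(k)·p_{n−k}(j−1)
p_1 = [1]  (j = 0)
p_2 = [4/7, 3/7]  (j = 0..1)
p_3 = [3/7, 4/7]  (j = 0..1)
p_4 = [2/7, 26/49, 9/49]  (j = 0..2)
p_5 = [0, 34/49, 15/49]  (j = 0..2)
p_6 = [0, 27/49, 127/343, 27/343]  (j = 0..3)
p_7 = [0, 13/49, 198/343, 54/343]  (j = 0..3)
E[N_7] = Σ j·p_7(j) = 649/343;  E[N_7²] = Σ j²·p_7(j) = 1369/343
Var[N_7] = 1369/343 − (649/343)² = 48366/117649

48366/117649


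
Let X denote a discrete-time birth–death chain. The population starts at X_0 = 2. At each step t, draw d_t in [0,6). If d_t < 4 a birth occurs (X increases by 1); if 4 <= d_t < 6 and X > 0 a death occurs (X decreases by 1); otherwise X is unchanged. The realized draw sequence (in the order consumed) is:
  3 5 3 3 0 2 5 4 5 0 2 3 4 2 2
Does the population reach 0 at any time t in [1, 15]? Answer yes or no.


t=0: X=2, d=3 → birth, X_1=3
t=1: X=3, d=5 → death, X_2=2
t=2: X=2, d=3 → birth, X_3=3
t=3: X=3, d=3 → birth, X_4=4
t=4: X=4, d=0 → birth, X_5=5
t=5: X=5, d=2 → birth, X_6=6
t=6: X=6, d=5 → death, X_7=5
t=7: X=5, d=4 → death, X_8=4
t=8: X=4, d=5 → death, X_9=3
t=9: X=3, d=0 → birth, X_10=4
t=10: X=4, d=2 → birth, X_11=5
t=11: X=5, d=3 → birth, X_12=6
t=12: X=6, d=4 → death, X_13=5
t=13: X=5, d=2 → birth, X_14=6
t=14: X=6, d=2 → birth, X_15=7

no


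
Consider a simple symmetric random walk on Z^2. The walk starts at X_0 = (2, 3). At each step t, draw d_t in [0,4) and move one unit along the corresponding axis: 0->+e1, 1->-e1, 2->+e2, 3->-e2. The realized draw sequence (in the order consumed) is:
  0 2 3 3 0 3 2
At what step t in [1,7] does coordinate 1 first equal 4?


5

t=0: X=(2, 3), d=0 → +e1, X_1=(3, 3)
t=1: X=(3, 3), d=2 → +e2, X_2=(3, 4)
t=2: X=(3, 4), d=3 → -e2, X_3=(3, 3)
t=3: X=(3, 3), d=3 → -e2, X_4=(3, 2)
t=4: X=(3, 2), d=0 → +e1, X_5=(4, 2)
t=5: X=(4, 2), d=3 → -e2, X_6=(4, 1)
t=6: X=(4, 1), d=2 → +e2, X_7=(4, 2)


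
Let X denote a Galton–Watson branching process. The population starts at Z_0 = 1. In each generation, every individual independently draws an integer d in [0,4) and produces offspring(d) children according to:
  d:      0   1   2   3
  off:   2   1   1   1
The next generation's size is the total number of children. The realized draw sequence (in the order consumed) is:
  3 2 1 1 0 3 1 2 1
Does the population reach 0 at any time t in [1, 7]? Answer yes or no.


gen 0: Z_0=1, draws=[3], offspring=[1], Z_1=1
gen 1: Z_1=1, draws=[2], offspring=[1], Z_2=1
gen 2: Z_2=1, draws=[1], offspring=[1], Z_3=1
gen 3: Z_3=1, draws=[1], offspring=[1], Z_4=1
gen 4: Z_4=1, draws=[0], offspring=[2], Z_5=2
gen 5: Z_5=2, draws=[3, 1], offspring=[1, 1], Z_6=2
gen 6: Z_6=2, draws=[2, 1], offspring=[1, 1], Z_7=2

no


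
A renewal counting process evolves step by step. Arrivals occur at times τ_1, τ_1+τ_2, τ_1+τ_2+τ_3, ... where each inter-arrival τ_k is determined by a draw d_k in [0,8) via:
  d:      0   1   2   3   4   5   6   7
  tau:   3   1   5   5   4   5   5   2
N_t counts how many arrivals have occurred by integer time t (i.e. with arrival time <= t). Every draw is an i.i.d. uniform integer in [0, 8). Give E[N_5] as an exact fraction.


Inter-arrival values over d=0..7: [3, 1, 5, 5, 4, 5, 5, 2]
Each d has probability 1/8, so the pmf of τ is: f(1) = 1/8, f(2) = 1/8, f(3) = 1/8, f(4) = 1/8, f(5) = 1/2
Renewal equation for m(n) = E[N_n]: condition on τ_1 = k (if k <= n, one arrival plus a fresh copy on the remaining n−k steps): m(n) = F(n) + Σ_{k<=n} f(k)·m(n−k), where F(n) = P(τ <= n) and m(0) = 0
m(1) = F(1) = 1/8
m(2) = F(2) + f(1)·m(1) = 1/4 + 1/8·1/8 = 17/64
m(3) = F(3) + f(1)·m(2) + f(2)·m(1) = 3/8 + 1/8·17/64 + 1/8·1/8 = 217/512
m(4) = F(4) + f(1)·m(3) + f(2)·m(2) + f(3)·m(1) = 1/2 + 1/8·217/512 + 1/8·17/64 + 1/8·1/8 = 2465/4096
m(5) = F(5) + f(1)·m(4) + f(2)·m(3) + f(3)·m(2) + f(4)·m(1) = 1 + 1/8·2465/4096 + 1/8·217/512 + 1/8·17/64 + 1/8·1/8 = 38569/32768
E[N_5] = m(5) = 38569/32768

38569/32768


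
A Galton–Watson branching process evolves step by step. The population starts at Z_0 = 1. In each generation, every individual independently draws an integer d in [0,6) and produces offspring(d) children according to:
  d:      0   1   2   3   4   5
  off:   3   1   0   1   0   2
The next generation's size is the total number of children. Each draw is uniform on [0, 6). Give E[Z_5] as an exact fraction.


Outcome values over d=0..5: [3, 1, 0, 1, 0, 2]
Σy = 7, Σy² = 15, M = 6
μ = 7/6 = 7/6,  σ² = 15/6 − (7/6)² = 41/36
E[Z_0] = 1
E[Z_1] = 7/6·E[Z_0] = 7/6
E[Z_2] = 7/6·E[Z_1] = 49/36
E[Z_3] = 7/6·E[Z_2] = 343/216
E[Z_4] = 7/6·E[Z_3] = 2401/1296
E[Z_5] = 7/6·E[Z_4] = 16807/7776

16807/7776


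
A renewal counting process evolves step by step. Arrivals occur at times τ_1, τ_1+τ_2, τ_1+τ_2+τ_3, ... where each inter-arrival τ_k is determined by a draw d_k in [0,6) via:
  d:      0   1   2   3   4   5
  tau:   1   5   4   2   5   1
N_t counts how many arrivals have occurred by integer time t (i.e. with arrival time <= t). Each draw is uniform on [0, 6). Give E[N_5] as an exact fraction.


Inter-arrival values over d=0..5: [1, 5, 4, 2, 5, 1]
Each d has probability 1/6, so the pmf of τ is: f(1) = 1/3, f(2) = 1/6, f(4) = 1/6, f(5) = 1/3
Renewal equation for m(n) = E[N_n]: condition on τ_1 = k (if k <= n, one arrival plus a fresh copy on the remaining n−k steps): m(n) = F(n) + Σ_{k<=n} f(k)·m(n−k), where F(n) = P(τ <= n) and m(0) = 0
m(1) = F(1) = 1/3
m(2) = F(2) + f(1)·m(1) = 1/2 + 1/3·1/3 = 11/18
m(3) = F(3) + f(1)·m(2) + f(2)·m(1) = 1/2 + 1/3·11/18 + 1/6·1/3 = 41/54
m(4) = F(4) + f(1)·m(3) + f(2)·m(2) = 2/3 + 1/3·41/54 + 1/6·11/18 = 331/324
m(5) = F(5) + f(1)·m(4) + f(2)·m(3) + f(4)·m(1) = 1 + 1/3·331/324 + 1/6·41/54 + 1/6·1/3 = 370/243
E[N_5] = m(5) = 370/243

370/243


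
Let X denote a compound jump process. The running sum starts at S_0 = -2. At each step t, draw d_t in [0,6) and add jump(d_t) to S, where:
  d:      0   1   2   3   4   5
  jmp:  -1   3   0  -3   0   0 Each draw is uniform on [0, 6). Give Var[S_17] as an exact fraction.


Outcome values over d=0..5: [-1, 3, 0, -3, 0, 0]
Σy = -1, Σy² = 19, M = 6
μ = -1/6 = -1/6,  σ² = 19/6 − (-1/6)² = 113/36
Independent increments: Var[S_17] = 17·σ² = 17·(113/36) = 1921/36

1921/36


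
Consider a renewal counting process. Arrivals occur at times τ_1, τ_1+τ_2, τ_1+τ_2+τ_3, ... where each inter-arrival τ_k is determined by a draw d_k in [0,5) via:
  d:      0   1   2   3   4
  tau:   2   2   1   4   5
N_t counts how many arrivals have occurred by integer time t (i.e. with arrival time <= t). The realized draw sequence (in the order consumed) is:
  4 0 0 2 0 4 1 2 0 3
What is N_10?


draw d_1=4: τ_1=5, arrival time A_1=5
draw d_2=0: τ_2=2, arrival time A_2=7
draw d_3=0: τ_3=2, arrival time A_3=9
draw d_4=2: τ_4=1, arrival time A_4=10
draw d_5=0: τ_5=2, arrival time A_5=12
draw d_6=4: τ_6=5, arrival time A_6=17
draw d_7=1: τ_7=2, arrival time A_7=19
draw d_8=2: τ_8=1, arrival time A_8=20
draw d_9=0: τ_9=2, arrival time A_9=22
draw d_10=3: τ_10=4, arrival time A_10=26
N_t over t=0..10: 0:0 1:0 2:0 3:0 4:0 5:1 6:1 7:2 8:2 9:3 10:4

4


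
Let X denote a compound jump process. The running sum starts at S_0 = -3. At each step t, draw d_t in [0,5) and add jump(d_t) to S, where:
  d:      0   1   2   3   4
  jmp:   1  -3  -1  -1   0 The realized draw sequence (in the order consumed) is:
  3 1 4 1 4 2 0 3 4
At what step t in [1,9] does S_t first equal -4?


t=0: S=-3, d=3, jump=-1, S_1=-4
t=1: S=-4, d=1, jump=-3, S_2=-7
t=2: S=-7, d=4, jump=0, S_3=-7
t=3: S=-7, d=1, jump=-3, S_4=-10
t=4: S=-10, d=4, jump=0, S_5=-10
t=5: S=-10, d=2, jump=-1, S_6=-11
t=6: S=-11, d=0, jump=1, S_7=-10
t=7: S=-10, d=3, jump=-1, S_8=-11
t=8: S=-11, d=4, jump=0, S_9=-11

1


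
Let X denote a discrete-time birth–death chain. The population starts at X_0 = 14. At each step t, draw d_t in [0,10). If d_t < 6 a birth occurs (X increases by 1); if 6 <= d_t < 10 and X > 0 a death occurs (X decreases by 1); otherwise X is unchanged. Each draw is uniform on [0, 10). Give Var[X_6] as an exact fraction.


144/25

X can drop by at most 1 per step and X_0 = 14 > T = 6, so X_t >= 14 − t >= 8 > 0 for every t <= 6: the floor at 0 (the 'and X > 0' condition) never binds. Hence X_6 = X_0 + Σ_{t<6} Y_t with i.i.d. increments Y_t = y(d_t) ∈ {+1, −1, 0}.
Outcome values over d=0..9: [1, 1, 1, 1, 1, 1, -1, -1, -1, -1]
Σy = 2, Σy² = 10, M = 10
μ = 2/10 = 1/5,  σ² = 10/10 − (1/5)² = 24/25
Independent increments: Var[X_6] = 6·σ² = 6·(24/25) = 144/25


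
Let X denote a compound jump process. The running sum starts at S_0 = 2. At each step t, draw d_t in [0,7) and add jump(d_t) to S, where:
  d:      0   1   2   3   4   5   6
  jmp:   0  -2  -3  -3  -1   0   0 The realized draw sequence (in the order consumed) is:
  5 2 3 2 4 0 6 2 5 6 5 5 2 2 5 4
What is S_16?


-18

t=0: S=2, d=5, jump=0, S_1=2
t=1: S=2, d=2, jump=-3, S_2=-1
t=2: S=-1, d=3, jump=-3, S_3=-4
t=3: S=-4, d=2, jump=-3, S_4=-7
t=4: S=-7, d=4, jump=-1, S_5=-8
t=5: S=-8, d=0, jump=0, S_6=-8
t=6: S=-8, d=6, jump=0, S_7=-8
t=7: S=-8, d=2, jump=-3, S_8=-11
t=8: S=-11, d=5, jump=0, S_9=-11
t=9: S=-11, d=6, jump=0, S_10=-11
t=10: S=-11, d=5, jump=0, S_11=-11
t=11: S=-11, d=5, jump=0, S_12=-11
t=12: S=-11, d=2, jump=-3, S_13=-14
t=13: S=-14, d=2, jump=-3, S_14=-17
t=14: S=-17, d=5, jump=0, S_15=-17
t=15: S=-17, d=4, jump=-1, S_16=-18


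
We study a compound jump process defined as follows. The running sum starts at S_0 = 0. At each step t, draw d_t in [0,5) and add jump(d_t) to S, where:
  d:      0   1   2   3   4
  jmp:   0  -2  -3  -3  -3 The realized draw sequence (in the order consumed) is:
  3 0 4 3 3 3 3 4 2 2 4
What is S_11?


-30

t=0: S=0, d=3, jump=-3, S_1=-3
t=1: S=-3, d=0, jump=0, S_2=-3
t=2: S=-3, d=4, jump=-3, S_3=-6
t=3: S=-6, d=3, jump=-3, S_4=-9
t=4: S=-9, d=3, jump=-3, S_5=-12
t=5: S=-12, d=3, jump=-3, S_6=-15
t=6: S=-15, d=3, jump=-3, S_7=-18
t=7: S=-18, d=4, jump=-3, S_8=-21
t=8: S=-21, d=2, jump=-3, S_9=-24
t=9: S=-24, d=2, jump=-3, S_10=-27
t=10: S=-27, d=4, jump=-3, S_11=-30


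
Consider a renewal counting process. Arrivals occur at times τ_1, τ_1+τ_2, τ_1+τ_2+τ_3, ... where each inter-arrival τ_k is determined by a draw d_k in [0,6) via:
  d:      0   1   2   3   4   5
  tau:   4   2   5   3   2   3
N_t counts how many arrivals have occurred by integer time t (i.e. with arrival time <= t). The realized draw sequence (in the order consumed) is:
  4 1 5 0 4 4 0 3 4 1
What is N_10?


3

draw d_1=4: τ_1=2, arrival time A_1=2
draw d_2=1: τ_2=2, arrival time A_2=4
draw d_3=5: τ_3=3, arrival time A_3=7
draw d_4=0: τ_4=4, arrival time A_4=11
draw d_5=4: τ_5=2, arrival time A_5=13
draw d_6=4: τ_6=2, arrival time A_6=15
draw d_7=0: τ_7=4, arrival time A_7=19
draw d_8=3: τ_8=3, arrival time A_8=22
draw d_9=4: τ_9=2, arrival time A_9=24
draw d_10=1: τ_10=2, arrival time A_10=26
N_t over t=0..10: 0:0 1:0 2:1 3:1 4:2 5:2 6:2 7:3 8:3 9:3 10:3


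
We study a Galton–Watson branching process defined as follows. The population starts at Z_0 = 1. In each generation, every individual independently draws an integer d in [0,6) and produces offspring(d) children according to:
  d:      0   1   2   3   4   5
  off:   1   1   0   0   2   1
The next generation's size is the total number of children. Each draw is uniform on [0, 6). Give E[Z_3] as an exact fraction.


125/216

Outcome values over d=0..5: [1, 1, 0, 0, 2, 1]
Σy = 5, Σy² = 7, M = 6
μ = 5/6 = 5/6,  σ² = 7/6 − (5/6)² = 17/36
E[Z_0] = 1
E[Z_1] = 5/6·E[Z_0] = 5/6
E[Z_2] = 5/6·E[Z_1] = 25/36
E[Z_3] = 5/6·E[Z_2] = 125/216


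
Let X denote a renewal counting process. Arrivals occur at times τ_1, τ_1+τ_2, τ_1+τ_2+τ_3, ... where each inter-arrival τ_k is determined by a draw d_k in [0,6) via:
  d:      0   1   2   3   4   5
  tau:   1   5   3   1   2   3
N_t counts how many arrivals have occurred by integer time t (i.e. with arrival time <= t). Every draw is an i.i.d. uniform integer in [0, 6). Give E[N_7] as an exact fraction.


Inter-arrival values over d=0..5: [1, 5, 3, 1, 2, 3]
Each d has probability 1/6, so the pmf of τ is: f(1) = 1/3, f(2) = 1/6, f(3) = 1/3, f(5) = 1/6
Renewal equation for m(n) = E[N_n]: condition on τ_1 = k (if k <= n, one arrival plus a fresh copy on the remaining n−k steps): m(n) = F(n) + Σ_{k<=n} f(k)·m(n−k), where F(n) = P(τ <= n) and m(0) = 0
m(1) = F(1) = 1/3
m(2) = F(2) + f(1)·m(1) = 1/2 + 1/3·1/3 = 11/18
m(3) = F(3) + f(1)·m(2) + f(2)·m(1) = 5/6 + 1/3·11/18 + 1/6·1/3 = 59/54
m(4) = F(4) + f(1)·m(3) + f(2)·m(2) + f(3)·m(1) = 5/6 + 1/3·59/54 + 1/6·11/18 + 1/3·1/3 = 457/324
m(5) = F(5) + f(1)·m(4) + f(2)·m(3) + f(3)·m(2) = 1 + 1/3·457/324 + 1/6·59/54 + 1/3·11/18 = 451/243
m(6) = F(6) + f(1)·m(5) + f(2)·m(4) + f(3)·m(3) + f(5)·m(1) = 1 + 1/3·451/243 + 1/6·457/324 + 1/3·59/54 + 1/6·1/3 = 13259/5832
m(7) = F(7) + f(1)·m(6) + f(2)·m(5) + f(3)·m(4) + f(5)·m(2) = 1 + 1/3·13259/5832 + 1/6·451/243 + 1/3·457/324 + 1/6·11/18 = 46175/17496
E[N_7] = m(7) = 46175/17496

46175/17496


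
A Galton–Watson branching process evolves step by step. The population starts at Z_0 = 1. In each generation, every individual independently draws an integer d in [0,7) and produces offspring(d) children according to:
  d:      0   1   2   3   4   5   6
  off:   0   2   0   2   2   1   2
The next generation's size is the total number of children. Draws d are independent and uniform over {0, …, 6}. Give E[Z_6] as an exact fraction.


531441/117649

Outcome values over d=0..6: [0, 2, 0, 2, 2, 1, 2]
Σy = 9, Σy² = 17, M = 7
μ = 9/7 = 9/7,  σ² = 17/7 − (9/7)² = 38/49
E[Z_0] = 1
E[Z_1] = 9/7·E[Z_0] = 9/7
E[Z_2] = 9/7·E[Z_1] = 81/49
E[Z_3] = 9/7·E[Z_2] = 729/343
E[Z_4] = 9/7·E[Z_3] = 6561/2401
E[Z_5] = 9/7·E[Z_4] = 59049/16807
E[Z_6] = 9/7·E[Z_5] = 531441/117649


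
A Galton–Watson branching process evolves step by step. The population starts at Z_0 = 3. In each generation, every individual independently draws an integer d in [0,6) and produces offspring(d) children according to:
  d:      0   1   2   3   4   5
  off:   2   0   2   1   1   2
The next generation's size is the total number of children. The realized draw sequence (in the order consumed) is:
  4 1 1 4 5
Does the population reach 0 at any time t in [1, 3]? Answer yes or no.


no

gen 0: Z_0=3, draws=[4, 1, 1], offspring=[1, 0, 0], Z_1=1
gen 1: Z_1=1, draws=[4], offspring=[1], Z_2=1
gen 2: Z_2=1, draws=[5], offspring=[2], Z_3=2


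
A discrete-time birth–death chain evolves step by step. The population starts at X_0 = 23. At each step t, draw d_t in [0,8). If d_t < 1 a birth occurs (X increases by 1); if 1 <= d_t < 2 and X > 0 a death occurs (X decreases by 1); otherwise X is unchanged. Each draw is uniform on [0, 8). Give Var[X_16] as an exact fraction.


4

X can drop by at most 1 per step and X_0 = 23 > T = 16, so X_t >= 23 − t >= 7 > 0 for every t <= 16: the floor at 0 (the 'and X > 0' condition) never binds. Hence X_16 = X_0 + Σ_{t<16} Y_t with i.i.d. increments Y_t = y(d_t) ∈ {+1, −1, 0}.
Outcome values over d=0..7: [1, -1, 0, 0, 0, 0, 0, 0]
Σy = 0, Σy² = 2, M = 8
μ = 0/8 = 0,  σ² = 2/8 − (0)² = 1/4
Independent increments: Var[X_16] = 16·σ² = 16·(1/4) = 4


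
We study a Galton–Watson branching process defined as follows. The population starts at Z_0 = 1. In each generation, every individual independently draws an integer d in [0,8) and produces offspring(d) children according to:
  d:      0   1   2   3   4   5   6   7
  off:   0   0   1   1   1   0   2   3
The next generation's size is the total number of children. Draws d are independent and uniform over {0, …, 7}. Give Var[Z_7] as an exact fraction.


7

Outcome values over d=0..7: [0, 0, 1, 1, 1, 0, 2, 3]
Σy = 8, Σy² = 16, M = 8
μ = 8/8 = 1,  σ² = 16/8 − (1)² = 1
V_0 = 0, E_0 = 1
V_1 = 1·E_0 + (1)²·V_0 = 1;  E_1 = 1
V_2 = 1·E_1 + (1)²·V_1 = 2;  E_2 = 1
V_3 = 1·E_2 + (1)²·V_2 = 3;  E_3 = 1
V_4 = 1·E_3 + (1)²·V_3 = 4;  E_4 = 1
V_5 = 1·E_4 + (1)²·V_4 = 5;  E_5 = 1
V_6 = 1·E_5 + (1)²·V_5 = 6;  E_6 = 1
V_7 = 1·E_6 + (1)²·V_6 = 7;  E_7 = 1


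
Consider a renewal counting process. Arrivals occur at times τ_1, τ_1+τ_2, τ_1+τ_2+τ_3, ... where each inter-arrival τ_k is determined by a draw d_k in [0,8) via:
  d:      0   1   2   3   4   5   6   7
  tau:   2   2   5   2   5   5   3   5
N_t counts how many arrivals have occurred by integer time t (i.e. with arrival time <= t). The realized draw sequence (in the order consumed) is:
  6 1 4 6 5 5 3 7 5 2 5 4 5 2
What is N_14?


draw d_1=6: τ_1=3, arrival time A_1=3
draw d_2=1: τ_2=2, arrival time A_2=5
draw d_3=4: τ_3=5, arrival time A_3=10
draw d_4=6: τ_4=3, arrival time A_4=13
draw d_5=5: τ_5=5, arrival time A_5=18
draw d_6=5: τ_6=5, arrival time A_6=23
draw d_7=3: τ_7=2, arrival time A_7=25
draw d_8=7: τ_8=5, arrival time A_8=30
draw d_9=5: τ_9=5, arrival time A_9=35
draw d_10=2: τ_10=5, arrival time A_10=40
draw d_11=5: τ_11=5, arrival time A_11=45
draw d_12=4: τ_12=5, arrival time A_12=50
draw d_13=5: τ_13=5, arrival time A_13=55
draw d_14=2: τ_14=5, arrival time A_14=60
N_t over t=0..14: 0:0 1:0 2:0 3:1 4:1 5:2 6:2 7:2 8:2 9:2 10:3 11:3 12:3 13:4 14:4

4
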